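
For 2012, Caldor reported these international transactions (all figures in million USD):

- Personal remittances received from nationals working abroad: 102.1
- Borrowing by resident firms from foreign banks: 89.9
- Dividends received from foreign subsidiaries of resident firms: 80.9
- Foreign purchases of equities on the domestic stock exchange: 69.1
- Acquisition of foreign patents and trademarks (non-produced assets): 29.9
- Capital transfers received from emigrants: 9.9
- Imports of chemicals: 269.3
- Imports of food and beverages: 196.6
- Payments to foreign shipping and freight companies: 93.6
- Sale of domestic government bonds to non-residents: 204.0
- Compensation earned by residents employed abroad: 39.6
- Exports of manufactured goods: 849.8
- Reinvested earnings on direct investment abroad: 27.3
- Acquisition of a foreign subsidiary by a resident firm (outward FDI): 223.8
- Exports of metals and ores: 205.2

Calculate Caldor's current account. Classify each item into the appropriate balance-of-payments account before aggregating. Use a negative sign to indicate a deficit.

Goods: 205.2 + 849.8 - 196.6 - 269.3 = 589.1
Services: -93.6
Primary income: 80.9 + 27.3 + 39.6 = 147.8
Secondary income: 102.1
Current account = 589.1 + (-93.6) + 147.8 + 102.1 = 745.4
(Excluded from the current account — financial account: borrowing by resident firms from foreign banks 89.9, foreign purchases of equities on the domestic stock exchange 69.1, sale of domestic government bonds to non-residents 204.0, acquisition of a foreign subsidiary by a resident firm (outward FDI) 223.8; capital account: acquisition of foreign patents and trademarks (non-produced assets) 29.9, capital transfers received from emigrants 9.9.)

745.4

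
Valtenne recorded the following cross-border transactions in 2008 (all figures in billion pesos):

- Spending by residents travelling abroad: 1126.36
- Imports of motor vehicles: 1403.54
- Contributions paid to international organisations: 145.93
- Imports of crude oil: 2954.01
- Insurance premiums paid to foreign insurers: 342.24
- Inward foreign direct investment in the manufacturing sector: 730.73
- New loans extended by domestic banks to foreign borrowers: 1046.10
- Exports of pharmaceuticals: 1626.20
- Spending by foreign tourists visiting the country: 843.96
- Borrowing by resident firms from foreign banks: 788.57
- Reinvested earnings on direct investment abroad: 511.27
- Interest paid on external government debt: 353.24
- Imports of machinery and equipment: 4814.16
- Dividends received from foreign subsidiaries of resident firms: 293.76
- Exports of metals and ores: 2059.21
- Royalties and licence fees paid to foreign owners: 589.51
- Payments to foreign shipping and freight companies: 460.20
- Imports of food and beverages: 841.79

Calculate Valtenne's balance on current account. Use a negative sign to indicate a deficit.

-7696.58

Goods: 2059.21 - 2954.01 - 4814.16 + 1626.20 - 1403.54 - 841.79 = -6328.09
Services: -589.51 - 460.20 - 1126.36 + 843.96 - 342.24 = -1674.35
Primary income: 293.76 + 511.27 - 353.24 = 451.79
Secondary income: -145.93
Current account = (-6328.09) + (-1674.35) + 451.79 + (-145.93) = -7696.58
(Excluded from the current account — financial account: inward foreign direct investment in the manufacturing sector 730.73, new loans extended by domestic banks to foreign borrowers 1046.10, borrowing by resident firms from foreign banks 788.57.)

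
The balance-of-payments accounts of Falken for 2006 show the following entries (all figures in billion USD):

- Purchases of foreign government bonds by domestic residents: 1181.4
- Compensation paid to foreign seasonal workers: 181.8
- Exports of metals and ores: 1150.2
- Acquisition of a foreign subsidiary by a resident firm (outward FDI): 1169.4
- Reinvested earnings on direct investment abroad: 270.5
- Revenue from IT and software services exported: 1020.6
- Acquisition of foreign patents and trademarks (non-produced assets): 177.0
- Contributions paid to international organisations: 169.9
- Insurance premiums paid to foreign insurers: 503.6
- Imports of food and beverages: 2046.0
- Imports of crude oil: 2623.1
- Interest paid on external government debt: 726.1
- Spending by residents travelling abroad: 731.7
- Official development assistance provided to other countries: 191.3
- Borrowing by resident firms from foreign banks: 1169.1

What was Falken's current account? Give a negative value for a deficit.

-4732.2

Goods: 1150.2 - 2623.1 - 2046.0 = -3518.9
Services: -731.7 - 503.6 + 1020.6 = -214.7
Primary income: -181.8 - 726.1 + 270.5 = -637.4
Secondary income: -191.3 - 169.9 = -361.2
Current account = (-3518.9) + (-214.7) + (-637.4) + (-361.2) = -4732.2
(Excluded from the current account — financial account: purchases of foreign government bonds by domestic residents 1181.4, acquisition of a foreign subsidiary by a resident firm (outward FDI) 1169.4, borrowing by resident firms from foreign banks 1169.1; capital account: acquisition of foreign patents and trademarks (non-produced assets) 177.0.)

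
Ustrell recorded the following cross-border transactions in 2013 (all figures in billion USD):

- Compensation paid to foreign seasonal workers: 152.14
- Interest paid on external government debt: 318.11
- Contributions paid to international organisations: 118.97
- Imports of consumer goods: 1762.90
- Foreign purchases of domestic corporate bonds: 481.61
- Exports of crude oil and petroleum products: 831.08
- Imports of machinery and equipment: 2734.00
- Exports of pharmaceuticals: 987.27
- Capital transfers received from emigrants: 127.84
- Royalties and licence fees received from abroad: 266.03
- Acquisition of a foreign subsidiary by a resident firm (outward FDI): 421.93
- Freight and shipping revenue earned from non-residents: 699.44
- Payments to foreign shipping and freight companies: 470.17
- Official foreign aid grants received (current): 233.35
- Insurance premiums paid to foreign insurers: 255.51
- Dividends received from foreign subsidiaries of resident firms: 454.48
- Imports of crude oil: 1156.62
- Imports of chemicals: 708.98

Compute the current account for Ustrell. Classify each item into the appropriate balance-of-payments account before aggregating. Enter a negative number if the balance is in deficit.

-4205.75

Goods: -1156.62 + 831.08 - 708.98 + 987.27 - 1762.90 - 2734.00 = -4544.15
Services: 266.03 - 255.51 + 699.44 - 470.17 = 239.79
Primary income: -318.11 - 152.14 + 454.48 = -15.77
Secondary income: 233.35 - 118.97 = 114.38
Current account = (-4544.15) + 239.79 + (-15.77) + 114.38 = -4205.75
(Excluded from the current account — financial account: foreign purchases of domestic corporate bonds 481.61, acquisition of a foreign subsidiary by a resident firm (outward FDI) 421.93; capital account: capital transfers received from emigrants 127.84.)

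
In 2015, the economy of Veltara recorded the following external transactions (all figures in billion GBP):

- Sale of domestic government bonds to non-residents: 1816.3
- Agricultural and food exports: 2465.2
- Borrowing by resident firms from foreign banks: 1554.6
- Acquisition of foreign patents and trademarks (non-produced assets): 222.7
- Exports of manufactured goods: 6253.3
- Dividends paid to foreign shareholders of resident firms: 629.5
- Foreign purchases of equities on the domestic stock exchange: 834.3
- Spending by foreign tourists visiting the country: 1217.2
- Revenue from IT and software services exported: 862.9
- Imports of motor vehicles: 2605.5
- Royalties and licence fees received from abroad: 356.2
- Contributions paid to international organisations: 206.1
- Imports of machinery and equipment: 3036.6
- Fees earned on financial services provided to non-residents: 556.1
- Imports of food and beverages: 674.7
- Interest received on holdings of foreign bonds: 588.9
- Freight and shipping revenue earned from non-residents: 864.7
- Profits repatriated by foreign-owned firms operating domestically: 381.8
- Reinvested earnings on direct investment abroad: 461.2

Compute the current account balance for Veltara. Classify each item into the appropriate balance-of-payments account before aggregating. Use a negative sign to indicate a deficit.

6091.5

Goods: -674.7 - 2605.5 + 2465.2 - 3036.6 + 6253.3 = 2401.7
Services: 864.7 + 356.2 + 862.9 + 556.1 + 1217.2 = 3857.1
Primary income: 461.2 + 588.9 - 629.5 - 381.8 = 38.8
Secondary income: -206.1
Current account = 2401.7 + 3857.1 + 38.8 + (-206.1) = 6091.5
(Excluded from the current account — financial account: sale of domestic government bonds to non-residents 1816.3, borrowing by resident firms from foreign banks 1554.6, foreign purchases of equities on the domestic stock exchange 834.3; capital account: acquisition of foreign patents and trademarks (non-produced assets) 222.7.)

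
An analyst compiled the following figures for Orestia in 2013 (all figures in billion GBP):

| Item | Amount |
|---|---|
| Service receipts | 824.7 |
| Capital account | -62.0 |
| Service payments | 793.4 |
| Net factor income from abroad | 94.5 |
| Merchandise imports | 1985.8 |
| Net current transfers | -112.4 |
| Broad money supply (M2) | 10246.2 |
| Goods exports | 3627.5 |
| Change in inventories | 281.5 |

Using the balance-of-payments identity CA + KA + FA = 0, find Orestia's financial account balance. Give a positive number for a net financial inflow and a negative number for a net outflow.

-1593.1

Goods balance = 3627.5 - 1985.8 = 1641.7
Services balance = 824.7 - 793.4 = 31.3
Trade balance (goods + services) = 1641.7 + 31.3 = 1673.0
Net primary income = 94.5
Net secondary income = -112.4
Current account = 1673.0 + 94.5 + (-112.4) = 1655.1
Financial account = -(1655.1 + (-62.0)) = -1593.1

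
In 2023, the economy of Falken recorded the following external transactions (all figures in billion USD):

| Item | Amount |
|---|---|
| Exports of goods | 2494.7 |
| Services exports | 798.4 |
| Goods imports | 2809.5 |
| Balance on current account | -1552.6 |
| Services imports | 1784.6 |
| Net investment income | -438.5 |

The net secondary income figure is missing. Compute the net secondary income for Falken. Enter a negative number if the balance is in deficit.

186.9

Current account = goods balance + services balance + net primary income + net secondary income
Sum of the known components = -1739.5
Net secondary income = CA - (known components) = -1552.6 - (-1739.5) = 186.9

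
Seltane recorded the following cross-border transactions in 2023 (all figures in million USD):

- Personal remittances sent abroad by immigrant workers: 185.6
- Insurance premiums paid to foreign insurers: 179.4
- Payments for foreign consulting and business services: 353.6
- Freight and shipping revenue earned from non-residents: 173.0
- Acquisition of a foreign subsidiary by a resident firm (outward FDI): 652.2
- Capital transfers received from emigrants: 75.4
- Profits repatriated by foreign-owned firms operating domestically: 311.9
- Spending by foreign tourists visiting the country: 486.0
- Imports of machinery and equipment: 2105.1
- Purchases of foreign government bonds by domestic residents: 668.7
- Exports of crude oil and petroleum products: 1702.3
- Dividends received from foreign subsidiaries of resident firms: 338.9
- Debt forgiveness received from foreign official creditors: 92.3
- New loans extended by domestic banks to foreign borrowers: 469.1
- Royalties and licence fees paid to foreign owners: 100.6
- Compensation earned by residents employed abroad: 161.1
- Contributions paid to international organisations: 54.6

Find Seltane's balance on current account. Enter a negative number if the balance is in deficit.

-429.5

Goods: -2105.1 + 1702.3 = -402.8
Services: 486.0 - 353.6 + 173.0 - 179.4 - 100.6 = 25.4
Primary income: 161.1 + 338.9 - 311.9 = 188.1
Secondary income: -185.6 - 54.6 = -240.2
Current account = (-402.8) + 25.4 + 188.1 + (-240.2) = -429.5
(Excluded from the current account — financial account: acquisition of a foreign subsidiary by a resident firm (outward FDI) 652.2, purchases of foreign government bonds by domestic residents 668.7, new loans extended by domestic banks to foreign borrowers 469.1; capital account: capital transfers received from emigrants 75.4, debt forgiveness received from foreign official creditors 92.3.)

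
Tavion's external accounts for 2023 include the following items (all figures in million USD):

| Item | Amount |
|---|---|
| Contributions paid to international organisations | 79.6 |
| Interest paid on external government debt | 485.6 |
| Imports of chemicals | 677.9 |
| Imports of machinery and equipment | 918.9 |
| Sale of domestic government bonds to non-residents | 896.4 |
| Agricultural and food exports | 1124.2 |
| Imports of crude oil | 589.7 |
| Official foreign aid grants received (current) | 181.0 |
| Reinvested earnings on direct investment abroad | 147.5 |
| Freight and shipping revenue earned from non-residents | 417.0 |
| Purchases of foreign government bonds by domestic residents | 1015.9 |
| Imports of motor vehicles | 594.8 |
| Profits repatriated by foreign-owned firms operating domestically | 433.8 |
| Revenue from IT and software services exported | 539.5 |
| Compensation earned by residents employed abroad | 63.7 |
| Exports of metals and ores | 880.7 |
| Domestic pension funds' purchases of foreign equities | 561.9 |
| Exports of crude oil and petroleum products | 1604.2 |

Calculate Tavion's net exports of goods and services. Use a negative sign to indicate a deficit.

1784.3

Goods: -918.9 + 1604.2 - 589.7 + 880.7 - 677.9 + 1124.2 - 594.8 = 827.8
Services: 539.5 + 417.0 = 956.5
Trade balance = 827.8 + 956.5 = 1784.3
(Excluded from the trade balance — secondary income: contributions paid to international organisations 79.6, official foreign aid grants received (current) 181.0; primary income: interest paid on external government debt 485.6, reinvested earnings on direct investment abroad 147.5, profits repatriated by foreign-owned firms operating domestically 433.8, compensation earned by residents employed abroad 63.7; financial account: sale of domestic government bonds to non-residents 896.4, purchases of foreign government bonds by domestic residents 1015.9, domestic pension funds' purchases of foreign equities 561.9.)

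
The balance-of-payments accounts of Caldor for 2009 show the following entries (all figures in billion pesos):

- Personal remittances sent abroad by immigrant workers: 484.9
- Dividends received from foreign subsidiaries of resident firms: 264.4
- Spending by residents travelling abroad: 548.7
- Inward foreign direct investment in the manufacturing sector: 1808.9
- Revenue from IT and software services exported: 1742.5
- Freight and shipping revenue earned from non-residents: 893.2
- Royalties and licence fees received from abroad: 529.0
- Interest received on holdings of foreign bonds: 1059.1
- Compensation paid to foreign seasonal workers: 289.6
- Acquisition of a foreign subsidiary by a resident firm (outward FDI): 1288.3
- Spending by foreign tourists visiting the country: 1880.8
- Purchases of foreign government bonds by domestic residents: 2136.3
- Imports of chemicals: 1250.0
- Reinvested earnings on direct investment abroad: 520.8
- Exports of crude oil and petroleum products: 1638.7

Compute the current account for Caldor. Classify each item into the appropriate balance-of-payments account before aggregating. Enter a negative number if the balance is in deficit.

Goods: -1250.0 + 1638.7 = 388.7
Services: 893.2 + 1880.8 - 548.7 + 1742.5 + 529.0 = 4496.8
Primary income: 520.8 + 264.4 + 1059.1 - 289.6 = 1554.7
Secondary income: -484.9
Current account = 388.7 + 4496.8 + 1554.7 + (-484.9) = 5955.3
(Excluded from the current account — financial account: inward foreign direct investment in the manufacturing sector 1808.9, acquisition of a foreign subsidiary by a resident firm (outward FDI) 1288.3, purchases of foreign government bonds by domestic residents 2136.3.)

5955.3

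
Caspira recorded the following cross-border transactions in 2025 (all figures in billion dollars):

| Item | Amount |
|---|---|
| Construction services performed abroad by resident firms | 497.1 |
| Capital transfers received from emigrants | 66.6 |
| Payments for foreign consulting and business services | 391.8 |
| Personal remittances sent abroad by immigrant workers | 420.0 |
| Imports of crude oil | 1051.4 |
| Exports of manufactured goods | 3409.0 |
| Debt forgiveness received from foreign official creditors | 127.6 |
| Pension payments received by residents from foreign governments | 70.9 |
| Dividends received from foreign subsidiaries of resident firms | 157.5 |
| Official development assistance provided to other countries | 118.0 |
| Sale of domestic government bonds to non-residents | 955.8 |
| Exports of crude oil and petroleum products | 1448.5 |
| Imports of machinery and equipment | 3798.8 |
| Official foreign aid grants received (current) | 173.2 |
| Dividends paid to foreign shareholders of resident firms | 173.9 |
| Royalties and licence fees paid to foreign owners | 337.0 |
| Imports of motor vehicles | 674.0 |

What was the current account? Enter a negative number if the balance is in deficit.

-1208.7

Goods: -1051.4 - 674.0 - 3798.8 + 1448.5 + 3409.0 = -666.7
Services: 497.1 - 391.8 - 337.0 = -231.7
Primary income: 157.5 - 173.9 = -16.4
Secondary income: -420.0 + 70.9 - 118.0 + 173.2 = -293.9
Current account = (-666.7) + (-231.7) + (-16.4) + (-293.9) = -1208.7
(Excluded from the current account — capital account: capital transfers received from emigrants 66.6, debt forgiveness received from foreign official creditors 127.6; financial account: sale of domestic government bonds to non-residents 955.8.)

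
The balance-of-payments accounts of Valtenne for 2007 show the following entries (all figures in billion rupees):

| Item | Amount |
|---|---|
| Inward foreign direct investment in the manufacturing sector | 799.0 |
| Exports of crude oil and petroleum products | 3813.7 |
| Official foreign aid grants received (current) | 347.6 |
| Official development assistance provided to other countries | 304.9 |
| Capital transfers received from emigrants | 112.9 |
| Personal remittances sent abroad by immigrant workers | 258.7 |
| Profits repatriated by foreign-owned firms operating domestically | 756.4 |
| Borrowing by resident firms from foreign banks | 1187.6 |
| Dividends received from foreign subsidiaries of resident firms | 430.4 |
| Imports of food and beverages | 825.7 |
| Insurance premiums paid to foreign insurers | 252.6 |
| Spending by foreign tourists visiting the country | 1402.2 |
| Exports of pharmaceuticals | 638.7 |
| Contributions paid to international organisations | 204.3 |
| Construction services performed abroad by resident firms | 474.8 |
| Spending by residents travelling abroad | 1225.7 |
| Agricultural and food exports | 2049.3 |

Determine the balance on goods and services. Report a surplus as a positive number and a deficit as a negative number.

6074.7

Goods: 3813.7 - 825.7 + 2049.3 + 638.7 = 5676.0
Services: 1402.2 - 1225.7 - 252.6 + 474.8 = 398.7
Trade balance = 5676.0 + 398.7 = 6074.7
(Excluded from the trade balance — financial account: inward foreign direct investment in the manufacturing sector 799.0, borrowing by resident firms from foreign banks 1187.6; secondary income: official foreign aid grants received (current) 347.6, official development assistance provided to other countries 304.9, personal remittances sent abroad by immigrant workers 258.7, contributions paid to international organisations 204.3; capital account: capital transfers received from emigrants 112.9; primary income: profits repatriated by foreign-owned firms operating domestically 756.4, dividends received from foreign subsidiaries of resident firms 430.4.)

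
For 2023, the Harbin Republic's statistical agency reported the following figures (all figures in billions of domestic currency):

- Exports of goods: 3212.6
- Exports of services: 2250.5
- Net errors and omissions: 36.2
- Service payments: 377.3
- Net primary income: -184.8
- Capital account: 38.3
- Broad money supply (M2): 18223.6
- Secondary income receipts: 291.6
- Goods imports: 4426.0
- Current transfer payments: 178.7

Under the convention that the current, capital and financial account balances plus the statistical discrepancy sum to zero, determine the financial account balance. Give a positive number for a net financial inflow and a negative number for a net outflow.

-662.4

Goods balance = 3212.6 - 4426.0 = -1213.4
Services balance = 2250.5 - 377.3 = 1873.2
Trade balance (goods + services) = -1213.4 + 1873.2 = 659.8
Net primary income = -184.8
Net secondary income = 291.6 - 178.7 = 112.9
Current account = 659.8 + (-184.8) + 112.9 = 587.9
Financial account = -(587.9 + 38.3 + 36.2) = -662.4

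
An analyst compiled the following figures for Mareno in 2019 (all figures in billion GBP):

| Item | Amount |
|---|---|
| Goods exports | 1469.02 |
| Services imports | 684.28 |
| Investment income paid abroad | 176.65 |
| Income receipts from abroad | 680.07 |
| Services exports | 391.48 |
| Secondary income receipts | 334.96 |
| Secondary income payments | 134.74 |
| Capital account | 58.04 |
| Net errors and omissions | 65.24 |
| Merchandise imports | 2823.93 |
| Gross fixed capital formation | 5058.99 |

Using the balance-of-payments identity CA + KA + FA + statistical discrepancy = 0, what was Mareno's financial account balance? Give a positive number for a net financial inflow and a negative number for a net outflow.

820.79

Goods balance = 1469.02 - 2823.93 = -1354.91
Services balance = 391.48 - 684.28 = -292.80
Trade balance (goods + services) = -1354.91 + (-292.80) = -1647.71
Net primary income = 680.07 - 176.65 = 503.42
Net secondary income = 334.96 - 134.74 = 200.22
Current account = -1647.71 + 503.42 + 200.22 = -944.07
Financial account = -(-944.07 + 58.04 + 65.24) = 820.79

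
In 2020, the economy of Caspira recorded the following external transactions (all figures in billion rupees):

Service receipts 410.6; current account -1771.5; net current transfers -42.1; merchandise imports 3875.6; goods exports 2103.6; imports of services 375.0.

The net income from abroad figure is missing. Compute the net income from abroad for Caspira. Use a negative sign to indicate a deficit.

7.0

Current account = goods balance + services balance + net primary income + net secondary income
Sum of the known components = -1778.5
Net income from abroad = CA - (known components) = -1771.5 - (-1778.5) = 7.0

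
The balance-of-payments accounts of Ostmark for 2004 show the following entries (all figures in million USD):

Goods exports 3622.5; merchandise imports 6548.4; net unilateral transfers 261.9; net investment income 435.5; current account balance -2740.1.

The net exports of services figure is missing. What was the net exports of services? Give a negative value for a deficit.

-511.6

Current account = goods balance + services balance + net primary income + net secondary income
Sum of the known components = -2228.5
Net exports of services = CA - (known components) = -2740.1 - (-2228.5) = -511.6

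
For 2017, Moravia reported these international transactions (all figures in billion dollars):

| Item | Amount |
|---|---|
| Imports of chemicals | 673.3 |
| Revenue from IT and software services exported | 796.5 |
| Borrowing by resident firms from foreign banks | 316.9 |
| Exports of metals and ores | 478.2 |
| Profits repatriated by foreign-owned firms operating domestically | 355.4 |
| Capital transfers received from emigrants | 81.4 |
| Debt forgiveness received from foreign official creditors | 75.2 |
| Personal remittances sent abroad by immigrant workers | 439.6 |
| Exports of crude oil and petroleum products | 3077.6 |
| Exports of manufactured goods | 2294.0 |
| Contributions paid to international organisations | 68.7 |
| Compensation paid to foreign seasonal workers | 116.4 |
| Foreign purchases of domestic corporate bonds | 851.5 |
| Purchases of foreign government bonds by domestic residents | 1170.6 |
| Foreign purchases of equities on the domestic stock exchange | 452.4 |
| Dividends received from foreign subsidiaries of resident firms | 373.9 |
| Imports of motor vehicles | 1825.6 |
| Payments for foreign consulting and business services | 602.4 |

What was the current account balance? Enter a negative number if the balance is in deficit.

Goods: -673.3 - 1825.6 + 2294.0 + 478.2 + 3077.6 = 3350.9
Services: -602.4 + 796.5 = 194.1
Primary income: 373.9 - 355.4 - 116.4 = -97.9
Secondary income: -68.7 - 439.6 = -508.3
Current account = 3350.9 + 194.1 + (-97.9) + (-508.3) = 2938.8
(Excluded from the current account — financial account: borrowing by resident firms from foreign banks 316.9, foreign purchases of domestic corporate bonds 851.5, purchases of foreign government bonds by domestic residents 1170.6, foreign purchases of equities on the domestic stock exchange 452.4; capital account: capital transfers received from emigrants 81.4, debt forgiveness received from foreign official creditors 75.2.)

2938.8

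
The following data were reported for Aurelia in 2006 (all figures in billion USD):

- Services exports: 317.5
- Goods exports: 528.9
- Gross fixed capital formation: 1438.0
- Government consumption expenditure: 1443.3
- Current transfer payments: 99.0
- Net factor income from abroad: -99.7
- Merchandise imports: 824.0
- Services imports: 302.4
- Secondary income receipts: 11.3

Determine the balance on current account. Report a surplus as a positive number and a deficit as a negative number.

-467.4

Goods balance = 528.9 - 824.0 = -295.1
Services balance = 317.5 - 302.4 = 15.1
Trade balance (goods + services) = -295.1 + 15.1 = -280.0
Net primary income = -99.7
Net secondary income = 11.3 - 99.0 = -87.7
Current account = -280.0 + (-99.7) + (-87.7) = -467.4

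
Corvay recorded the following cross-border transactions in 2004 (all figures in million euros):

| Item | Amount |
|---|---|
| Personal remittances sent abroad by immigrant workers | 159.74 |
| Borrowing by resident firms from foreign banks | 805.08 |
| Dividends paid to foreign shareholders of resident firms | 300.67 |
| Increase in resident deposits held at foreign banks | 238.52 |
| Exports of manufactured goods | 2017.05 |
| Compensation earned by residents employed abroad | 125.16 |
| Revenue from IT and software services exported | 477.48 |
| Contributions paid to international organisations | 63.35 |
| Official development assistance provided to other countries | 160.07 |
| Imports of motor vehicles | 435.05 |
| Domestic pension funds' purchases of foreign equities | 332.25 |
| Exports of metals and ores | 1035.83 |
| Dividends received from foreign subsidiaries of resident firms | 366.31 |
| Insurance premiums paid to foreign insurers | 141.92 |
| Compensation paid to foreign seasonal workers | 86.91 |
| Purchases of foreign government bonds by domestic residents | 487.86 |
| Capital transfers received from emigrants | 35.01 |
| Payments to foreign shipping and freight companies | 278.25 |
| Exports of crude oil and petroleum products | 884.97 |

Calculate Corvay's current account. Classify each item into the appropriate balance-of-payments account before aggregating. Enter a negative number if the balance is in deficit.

Goods: -435.05 + 884.97 + 1035.83 + 2017.05 = 3502.80
Services: -141.92 + 477.48 - 278.25 = 57.31
Primary income: -86.91 + 125.16 + 366.31 - 300.67 = 103.89
Secondary income: -63.35 - 160.07 - 159.74 = -383.16
Current account = 3502.80 + 57.31 + 103.89 + (-383.16) = 3280.84
(Excluded from the current account — financial account: borrowing by resident firms from foreign banks 805.08, increase in resident deposits held at foreign banks 238.52, domestic pension funds' purchases of foreign equities 332.25, purchases of foreign government bonds by domestic residents 487.86; capital account: capital transfers received from emigrants 35.01.)

3280.84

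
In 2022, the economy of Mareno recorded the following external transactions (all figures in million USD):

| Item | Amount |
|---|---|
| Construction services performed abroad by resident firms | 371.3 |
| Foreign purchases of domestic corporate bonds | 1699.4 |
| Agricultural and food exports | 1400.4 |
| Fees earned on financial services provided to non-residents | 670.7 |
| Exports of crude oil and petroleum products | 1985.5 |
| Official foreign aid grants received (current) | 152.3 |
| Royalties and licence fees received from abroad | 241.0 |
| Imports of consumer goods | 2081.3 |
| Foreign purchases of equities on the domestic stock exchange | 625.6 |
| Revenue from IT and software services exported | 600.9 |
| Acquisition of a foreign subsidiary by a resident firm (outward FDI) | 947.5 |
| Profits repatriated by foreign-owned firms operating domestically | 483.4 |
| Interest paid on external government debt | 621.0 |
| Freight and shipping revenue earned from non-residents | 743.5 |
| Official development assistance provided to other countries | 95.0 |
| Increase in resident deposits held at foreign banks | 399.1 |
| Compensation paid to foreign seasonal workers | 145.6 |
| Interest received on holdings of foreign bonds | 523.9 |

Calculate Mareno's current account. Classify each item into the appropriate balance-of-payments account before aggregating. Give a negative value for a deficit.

Goods: -2081.3 + 1400.4 + 1985.5 = 1304.6
Services: 743.5 + 600.9 + 670.7 + 241.0 + 371.3 = 2627.4
Primary income: -483.4 - 145.6 + 523.9 - 621.0 = -726.1
Secondary income: -95.0 + 152.3 = 57.3
Current account = 1304.6 + 2627.4 + (-726.1) + 57.3 = 3263.2
(Excluded from the current account — financial account: foreign purchases of domestic corporate bonds 1699.4, foreign purchases of equities on the domestic stock exchange 625.6, acquisition of a foreign subsidiary by a resident firm (outward FDI) 947.5, increase in resident deposits held at foreign banks 399.1.)

3263.2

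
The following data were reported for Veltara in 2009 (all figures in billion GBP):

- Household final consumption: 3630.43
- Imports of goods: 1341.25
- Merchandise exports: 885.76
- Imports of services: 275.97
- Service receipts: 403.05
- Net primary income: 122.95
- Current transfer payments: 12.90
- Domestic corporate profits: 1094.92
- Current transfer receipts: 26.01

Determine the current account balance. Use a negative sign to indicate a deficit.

Goods balance = 885.76 - 1341.25 = -455.49
Services balance = 403.05 - 275.97 = 127.08
Trade balance (goods + services) = -455.49 + 127.08 = -328.41
Net primary income = 122.95
Net secondary income = 26.01 - 12.90 = 13.11
Current account = -328.41 + 122.95 + 13.11 = -192.35

-192.35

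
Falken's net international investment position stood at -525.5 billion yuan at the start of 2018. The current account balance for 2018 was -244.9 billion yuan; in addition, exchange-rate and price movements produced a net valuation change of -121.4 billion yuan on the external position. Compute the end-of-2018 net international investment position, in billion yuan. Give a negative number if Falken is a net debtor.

Change in NIIP = current account + net valuation change = -244.9 + (-121.4) = -366.3
End-of-year NIIP = -525.5 + (-366.3) = -891.8

-891.8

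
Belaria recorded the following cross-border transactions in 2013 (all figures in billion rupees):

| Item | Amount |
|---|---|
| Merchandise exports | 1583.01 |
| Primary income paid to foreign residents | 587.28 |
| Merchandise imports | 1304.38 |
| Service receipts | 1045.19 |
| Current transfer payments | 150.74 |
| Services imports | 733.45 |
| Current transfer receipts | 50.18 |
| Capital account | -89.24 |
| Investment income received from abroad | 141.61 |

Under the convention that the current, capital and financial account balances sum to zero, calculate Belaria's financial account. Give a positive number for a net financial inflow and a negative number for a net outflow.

45.10

Goods balance = 1583.01 - 1304.38 = 278.63
Services balance = 1045.19 - 733.45 = 311.74
Trade balance (goods + services) = 278.63 + 311.74 = 590.37
Net primary income = 141.61 - 587.28 = -445.67
Net secondary income = 50.18 - 150.74 = -100.56
Current account = 590.37 + (-445.67) + (-100.56) = 44.14
Financial account = -(44.14 + (-89.24)) = 45.10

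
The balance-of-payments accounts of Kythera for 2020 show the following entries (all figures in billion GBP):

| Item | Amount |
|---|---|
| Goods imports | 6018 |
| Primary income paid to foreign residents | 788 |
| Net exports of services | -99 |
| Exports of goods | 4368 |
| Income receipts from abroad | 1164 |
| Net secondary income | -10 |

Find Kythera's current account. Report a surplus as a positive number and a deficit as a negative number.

-1383

Goods balance = 4368 - 6018 = -1650
Services balance = -99
Trade balance (goods + services) = -1650 + (-99) = -1749
Net primary income = 1164 - 788 = 376
Net secondary income = -10
Current account = -1749 + 376 + (-10) = -1383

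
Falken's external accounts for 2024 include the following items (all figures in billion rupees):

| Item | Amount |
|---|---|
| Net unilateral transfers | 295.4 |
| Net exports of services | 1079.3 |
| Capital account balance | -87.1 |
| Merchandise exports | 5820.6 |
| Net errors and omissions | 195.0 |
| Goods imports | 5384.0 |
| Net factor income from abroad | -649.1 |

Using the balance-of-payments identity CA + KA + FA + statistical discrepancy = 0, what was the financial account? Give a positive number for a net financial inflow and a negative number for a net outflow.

Goods balance = 5820.6 - 5384.0 = 436.6
Services balance = 1079.3
Trade balance (goods + services) = 436.6 + 1079.3 = 1515.9
Net primary income = -649.1
Net secondary income = 295.4
Current account = 1515.9 + (-649.1) + 295.4 = 1162.2
Financial account = -(1162.2 + (-87.1) + 195.0) = -1270.1

-1270.1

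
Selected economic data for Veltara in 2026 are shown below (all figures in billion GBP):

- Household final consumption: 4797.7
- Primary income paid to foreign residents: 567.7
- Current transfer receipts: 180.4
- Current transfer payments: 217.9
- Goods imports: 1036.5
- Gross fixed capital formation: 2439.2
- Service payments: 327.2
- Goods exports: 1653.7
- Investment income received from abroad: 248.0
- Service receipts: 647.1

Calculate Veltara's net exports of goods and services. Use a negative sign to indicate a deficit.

937.1

Goods balance = 1653.7 - 1036.5 = 617.2
Services balance = 647.1 - 327.2 = 319.9
Trade balance (goods + services) = 617.2 + 319.9 = 937.1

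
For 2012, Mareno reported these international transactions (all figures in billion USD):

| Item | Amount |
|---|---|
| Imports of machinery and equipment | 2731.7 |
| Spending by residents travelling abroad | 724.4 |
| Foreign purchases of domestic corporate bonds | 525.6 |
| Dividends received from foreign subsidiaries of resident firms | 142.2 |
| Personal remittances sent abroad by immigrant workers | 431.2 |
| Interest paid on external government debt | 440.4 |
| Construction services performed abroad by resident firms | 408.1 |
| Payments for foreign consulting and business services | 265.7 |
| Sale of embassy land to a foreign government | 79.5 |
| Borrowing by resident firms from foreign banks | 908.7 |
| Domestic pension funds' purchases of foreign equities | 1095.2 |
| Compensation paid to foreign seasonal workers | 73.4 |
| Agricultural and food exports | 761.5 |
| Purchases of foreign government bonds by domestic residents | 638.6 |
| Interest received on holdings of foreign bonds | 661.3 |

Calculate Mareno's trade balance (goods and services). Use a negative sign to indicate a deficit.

Goods: -2731.7 + 761.5 = -1970.2
Services: -724.4 + 408.1 - 265.7 = -582.0
Trade balance = -1970.2 + (-582.0) = -2552.2
(Excluded from the trade balance — financial account: foreign purchases of domestic corporate bonds 525.6, borrowing by resident firms from foreign banks 908.7, domestic pension funds' purchases of foreign equities 1095.2, purchases of foreign government bonds by domestic residents 638.6; primary income: dividends received from foreign subsidiaries of resident firms 142.2, interest paid on external government debt 440.4, compensation paid to foreign seasonal workers 73.4, interest received on holdings of foreign bonds 661.3; secondary income: personal remittances sent abroad by immigrant workers 431.2; capital account: sale of embassy land to a foreign government 79.5.)

-2552.2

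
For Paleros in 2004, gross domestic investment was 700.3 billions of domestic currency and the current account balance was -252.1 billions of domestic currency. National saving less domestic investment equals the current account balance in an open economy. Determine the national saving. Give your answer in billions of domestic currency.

S = I + CA = 700.3 + (-252.1) = 448.2

448.2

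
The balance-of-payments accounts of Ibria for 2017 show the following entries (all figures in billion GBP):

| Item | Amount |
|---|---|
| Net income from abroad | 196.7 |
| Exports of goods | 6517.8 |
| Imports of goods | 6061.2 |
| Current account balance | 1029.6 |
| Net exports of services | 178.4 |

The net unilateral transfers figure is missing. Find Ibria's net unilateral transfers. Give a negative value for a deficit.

197.9

Current account = goods balance + services balance + net primary income + net secondary income
Sum of the known components = 831.7
Net unilateral transfers = CA - (known components) = 1029.6 - 831.7 = 197.9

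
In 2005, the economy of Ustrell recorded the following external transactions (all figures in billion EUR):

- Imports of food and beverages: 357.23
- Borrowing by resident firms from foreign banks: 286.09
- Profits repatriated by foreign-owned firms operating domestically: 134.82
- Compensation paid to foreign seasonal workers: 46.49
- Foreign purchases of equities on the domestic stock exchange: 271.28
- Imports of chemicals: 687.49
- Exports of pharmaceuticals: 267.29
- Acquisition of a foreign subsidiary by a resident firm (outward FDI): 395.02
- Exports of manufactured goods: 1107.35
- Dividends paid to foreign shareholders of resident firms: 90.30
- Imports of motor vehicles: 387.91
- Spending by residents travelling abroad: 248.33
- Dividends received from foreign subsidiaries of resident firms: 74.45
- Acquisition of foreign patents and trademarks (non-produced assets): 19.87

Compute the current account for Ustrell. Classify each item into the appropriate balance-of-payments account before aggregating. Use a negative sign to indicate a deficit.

Goods: 1107.35 - 687.49 + 267.29 - 357.23 - 387.91 = -57.99
Services: -248.33
Primary income: 74.45 - 90.30 - 134.82 - 46.49 = -197.16
Current account = (-57.99) + (-248.33) + (-197.16) = -503.48
(Excluded from the current account — financial account: borrowing by resident firms from foreign banks 286.09, foreign purchases of equities on the domestic stock exchange 271.28, acquisition of a foreign subsidiary by a resident firm (outward FDI) 395.02; capital account: acquisition of foreign patents and trademarks (non-produced assets) 19.87.)

-503.48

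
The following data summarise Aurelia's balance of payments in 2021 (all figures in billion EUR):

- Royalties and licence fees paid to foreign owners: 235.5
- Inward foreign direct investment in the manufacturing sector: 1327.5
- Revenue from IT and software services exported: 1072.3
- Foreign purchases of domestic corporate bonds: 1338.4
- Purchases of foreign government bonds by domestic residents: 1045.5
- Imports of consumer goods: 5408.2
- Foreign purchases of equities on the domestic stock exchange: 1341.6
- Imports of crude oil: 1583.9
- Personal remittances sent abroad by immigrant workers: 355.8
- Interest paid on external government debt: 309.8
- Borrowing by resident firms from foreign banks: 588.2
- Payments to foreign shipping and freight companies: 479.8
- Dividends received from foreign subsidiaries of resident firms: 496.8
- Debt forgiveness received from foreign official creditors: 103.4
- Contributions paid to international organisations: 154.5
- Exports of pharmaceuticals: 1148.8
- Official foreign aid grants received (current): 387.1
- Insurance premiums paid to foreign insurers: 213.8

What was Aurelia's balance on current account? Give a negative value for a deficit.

-5636.3

Goods: 1148.8 - 1583.9 - 5408.2 = -5843.3
Services: -479.8 - 213.8 - 235.5 + 1072.3 = 143.2
Primary income: 496.8 - 309.8 = 187.0
Secondary income: 387.1 - 355.8 - 154.5 = -123.2
Current account = (-5843.3) + 143.2 + 187.0 + (-123.2) = -5636.3
(Excluded from the current account — financial account: inward foreign direct investment in the manufacturing sector 1327.5, foreign purchases of domestic corporate bonds 1338.4, purchases of foreign government bonds by domestic residents 1045.5, foreign purchases of equities on the domestic stock exchange 1341.6, borrowing by resident firms from foreign banks 588.2; capital account: debt forgiveness received from foreign official creditors 103.4.)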